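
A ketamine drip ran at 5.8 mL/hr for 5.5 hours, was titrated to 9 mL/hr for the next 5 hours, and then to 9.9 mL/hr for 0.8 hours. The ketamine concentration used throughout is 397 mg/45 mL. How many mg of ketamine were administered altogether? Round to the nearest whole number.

Concentration = 397 mg ÷ 45 mL = 8.822222 mg/mL
Stage 1: 5.8 mL/hr × 5.5 hr = 31.9 mL → 31.9 mL × 8.822222 mg/mL = 281.4289 mg
Stage 2: 9 mL/hr × 5 hr = 45 mL → 45 mL × 8.822222 mg/mL = 397 mg
Stage 3: 9.9 mL/hr × 0.8 hr = 7.92 mL → 7.92 mL × 8.822222 mg/mL = 69.872 mg
Total = 281.4289 + 397 + 69.872 = 748.3009 mg

748 mg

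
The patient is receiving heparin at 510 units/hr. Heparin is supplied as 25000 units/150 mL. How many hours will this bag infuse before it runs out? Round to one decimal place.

Concentration = 25000 units ÷ 150 mL = 166.6667 units/mL
Rate = 510 units/hr ÷ 166.6667 units/mL = 3.06 mL/hr
Duration = 150 mL ÷ 3.06 mL/hr = 49.01961 hr

49.0 hours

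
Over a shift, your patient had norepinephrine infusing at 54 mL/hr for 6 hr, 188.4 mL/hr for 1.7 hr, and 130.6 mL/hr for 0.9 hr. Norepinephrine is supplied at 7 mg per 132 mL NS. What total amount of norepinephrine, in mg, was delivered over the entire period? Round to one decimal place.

40.4 mg

Concentration = 7 mg ÷ 132 mL = 0.0530303 mg/mL
Stage 1: 54 mL/hr × 6 hr = 324 mL → 324 mL × 0.0530303 mg/mL = 17.18182 mg
Stage 2: 188.4 mL/hr × 1.7 hr = 320.28 mL → 320.28 mL × 0.0530303 mg/mL = 16.98455 mg
Stage 3: 130.6 mL/hr × 0.9 hr = 117.54 mL → 117.54 mL × 0.0530303 mg/mL = 6.233182 mg
Total = 17.18182 + 16.98455 + 6.233182 = 40.39955 mg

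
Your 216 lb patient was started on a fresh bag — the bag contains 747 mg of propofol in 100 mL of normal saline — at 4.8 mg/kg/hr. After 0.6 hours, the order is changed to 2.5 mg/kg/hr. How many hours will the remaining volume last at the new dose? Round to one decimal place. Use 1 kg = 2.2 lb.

1.9 hours

Initial rate:
Weight = 216 lb ÷ 2.2 lb/kg = 98.18182 kg
Dose = 4.8 mg/kg/hr × 98.18182 kg = 471.2727 mg/hr
Concentration = 747 mg ÷ 100 mL = 7.47 mg/mL
Rate = 471.2727 mg/hr ÷ 7.47 mg/mL = 63.08872 mL/hr
Volume infused so far = 63.08872 mL/hr × 0.6 hr = 37.85323 mL
Volume remaining = 100 − 37.85323 = 62.14677 mL
New rate:
Dose = 2.5 mg/kg/hr × 98.18182 kg = 245.4545 mg/hr
Rate = 245.4545 mg/hr ÷ 7.47 mg/mL = 32.85871 mL/hr
Time remaining = 62.14677 mL ÷ 32.85871 mL/hr = 1.891333 hr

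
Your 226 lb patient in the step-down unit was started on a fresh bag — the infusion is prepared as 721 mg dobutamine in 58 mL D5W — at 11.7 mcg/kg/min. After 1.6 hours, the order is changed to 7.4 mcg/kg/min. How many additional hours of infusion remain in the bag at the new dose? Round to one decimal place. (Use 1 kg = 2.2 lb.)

Initial rate:
Weight = 226 lb ÷ 2.2 lb/kg = 102.7273 kg
Dose = 11.7 mcg/kg/min × 102.7273 kg = 1201.909 mcg/min
1201.909 mcg/min × 60 min/hr = 72114.55 mcg/hr
Concentration = 721 mg ÷ 58 mL = 12.43103 mg/mL = 12431.03 mcg/mL
Rate = 72114.55 mcg/hr ÷ 12431.03 mcg/mL = 5.80117 mL/hr
Volume infused so far = 5.80117 mL/hr × 1.6 hr = 9.281872 mL
Volume remaining = 58 − 9.281872 = 48.71813 mL
New rate:
Dose = 7.4 mcg/kg/min × 102.7273 kg = 760.1818 mcg/min
760.1818 mcg/min × 60 min/hr = 45610.91 mcg/hr
Rate = 45610.91 mcg/hr ÷ 12431.03 mcg/mL = 3.669116 mL/hr
Time remaining = 48.71813 mL ÷ 3.669116 mL/hr = 13.27789 hr

13.3 hours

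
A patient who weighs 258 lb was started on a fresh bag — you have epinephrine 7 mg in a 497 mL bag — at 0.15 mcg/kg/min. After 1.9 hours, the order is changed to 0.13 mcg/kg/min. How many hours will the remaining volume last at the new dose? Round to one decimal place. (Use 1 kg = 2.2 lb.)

5.5 hours

Initial rate:
Weight = 258 lb ÷ 2.2 lb/kg = 117.2727 kg
Dose = 0.15 mcg/kg/min × 117.2727 kg = 17.59091 mcg/min
17.59091 mcg/min × 60 min/hr = 1055.455 mcg/hr
Concentration = 7 mg ÷ 497 mL = 0.01408451 mg/mL = 14.08451 mcg/mL
Rate = 1055.455 mcg/hr ÷ 14.08451 mcg/mL = 74.93727 mL/hr
Volume infused so far = 74.93727 mL/hr × 1.9 hr = 142.3808 mL
Volume remaining = 497 − 142.3808 = 354.6192 mL
New rate:
Dose = 0.13 mcg/kg/min × 117.2727 kg = 15.24545 mcg/min
15.24545 mcg/min × 60 min/hr = 914.7273 mcg/hr
Rate = 914.7273 mcg/hr ÷ 14.08451 mcg/mL = 64.94564 mL/hr
Time remaining = 354.6192 mL ÷ 64.94564 mL/hr = 5.460246 hr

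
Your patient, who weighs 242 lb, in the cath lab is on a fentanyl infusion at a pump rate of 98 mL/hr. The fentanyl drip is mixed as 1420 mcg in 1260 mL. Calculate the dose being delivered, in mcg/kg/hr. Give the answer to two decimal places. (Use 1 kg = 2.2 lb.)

1.00 mcg/kg/hr

Weight = 242 lb ÷ 2.2 lb/kg = 110 kg
Concentration = 1420 mcg ÷ 1260 mL = 1.126984 mcg/mL
Drug rate = 98 mL/hr × 1.126984 mcg/mL = 110.4444 mcg/hr
110.4444 mcg/hr ÷ 110 kg = 1.00404 mcg/kg/hr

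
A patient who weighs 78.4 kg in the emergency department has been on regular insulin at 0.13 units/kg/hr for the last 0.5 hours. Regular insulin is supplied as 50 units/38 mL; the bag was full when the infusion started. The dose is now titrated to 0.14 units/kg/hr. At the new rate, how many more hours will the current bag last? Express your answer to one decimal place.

4.1 hours

Initial rate:
Dose = 0.13 units/kg/hr × 78.4 kg = 10.192 units/hr
Concentration = 50 units ÷ 38 mL = 1.315789 units/mL
Rate = 10.192 units/hr ÷ 1.315789 units/mL = 7.74592 mL/hr
Volume infused so far = 7.74592 mL/hr × 0.5 hr = 3.87296 mL
Volume remaining = 38 − 3.87296 = 34.12704 mL
New rate:
Dose = 0.14 units/kg/hr × 78.4 kg = 10.976 units/hr
Rate = 10.976 units/hr ÷ 1.315789 units/mL = 8.34176 mL/hr
Time remaining = 34.12704 mL ÷ 8.34176 mL/hr = 4.091108 hr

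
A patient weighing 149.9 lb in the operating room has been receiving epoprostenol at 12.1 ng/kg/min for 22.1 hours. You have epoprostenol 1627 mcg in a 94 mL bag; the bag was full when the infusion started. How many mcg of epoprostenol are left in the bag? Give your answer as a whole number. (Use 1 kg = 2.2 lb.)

534 mcg

Weight = 149.9 lb ÷ 2.2 lb/kg = 68.13636 kg
Dose = 12.1 ng/kg/min × 68.13636 kg = 824.45 ng/min
824.45 ng/min × 60 min/hr = 49467 ng/hr
Concentration = 1627 mcg ÷ 94 mL = 17.30851 mcg/mL = 17308.51 ng/mL
Rate = 49467 ng/hr ÷ 17308.51 ng/mL = 2.857958 mL/hr
Volume infused = 2.857958 mL/hr × 22.1 hr = 63.16088 mL
Volume remaining = 94 − 63.16088 = 30.83912 mL
Drug remaining = 30.83912 mL × 17308.51 ng/mL = 533779.3 ng = 533.7793 mcg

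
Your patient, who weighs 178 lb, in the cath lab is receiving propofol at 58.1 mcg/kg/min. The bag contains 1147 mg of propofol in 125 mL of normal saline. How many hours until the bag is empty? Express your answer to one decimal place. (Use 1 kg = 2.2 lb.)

Weight = 178 lb ÷ 2.2 lb/kg = 80.90909 kg
Dose = 58.1 mcg/kg/min × 80.90909 kg = 4700.818 mcg/min
4700.818 mcg/min × 60 min/hr = 282049.1 mcg/hr
Concentration = 1147 mg ÷ 125 mL = 9.176 mg/mL = 9176 mcg/mL
Rate = 282049.1 mcg/hr ÷ 9176 mcg/mL = 30.7377 mL/hr
Duration = 125 mL ÷ 30.7377 mL/hr = 4.066668 hr

4.1 hours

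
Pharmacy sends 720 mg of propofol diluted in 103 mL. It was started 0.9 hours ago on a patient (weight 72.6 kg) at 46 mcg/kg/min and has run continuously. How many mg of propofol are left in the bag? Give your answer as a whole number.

540 mg

Dose = 46 mcg/kg/min × 72.6 kg = 3339.6 mcg/min
3339.6 mcg/min × 60 min/hr = 200376 mcg/hr
Concentration = 720 mg ÷ 103 mL = 6.990291 mg/mL = 6990.291 mcg/mL
Rate = 200376 mcg/hr ÷ 6990.291 mcg/mL = 28.6649 mL/hr
Volume infused = 28.6649 mL/hr × 0.9 hr = 25.79841 mL
Volume remaining = 103 − 25.79841 = 77.20159 mL
Drug remaining = 77.20159 mL × 6990.291 mcg/mL = 539661.6 mcg = 539.6616 mg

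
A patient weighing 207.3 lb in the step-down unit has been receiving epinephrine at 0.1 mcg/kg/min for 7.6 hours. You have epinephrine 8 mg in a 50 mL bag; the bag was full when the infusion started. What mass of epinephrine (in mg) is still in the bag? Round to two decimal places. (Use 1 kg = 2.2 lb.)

Weight = 207.3 lb ÷ 2.2 lb/kg = 94.22727 kg
Dose = 0.1 mcg/kg/min × 94.22727 kg = 9.422727 mcg/min
9.422727 mcg/min × 60 min/hr = 565.3636 mcg/hr
Concentration = 8 mg ÷ 50 mL = 0.16 mg/mL = 160 mcg/mL
Rate = 565.3636 mcg/hr ÷ 160 mcg/mL = 3.533523 mL/hr
Volume infused = 3.533523 mL/hr × 7.6 hr = 26.85477 mL
Volume remaining = 50 − 26.85477 = 23.14523 mL
Drug remaining = 23.14523 mL × 160 mcg/mL = 3703.236 mcg = 3.703236 mg

3.70 mg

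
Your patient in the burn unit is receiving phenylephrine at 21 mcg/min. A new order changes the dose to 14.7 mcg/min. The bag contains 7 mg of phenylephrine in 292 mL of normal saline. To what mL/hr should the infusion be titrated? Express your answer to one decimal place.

14.7 mcg/min × 60 min/hr = 882 mcg/hr
Concentration = 7 mg ÷ 292 mL = 0.0239726 mg/mL = 23.9726 mcg/mL
Rate = 882 mcg/hr ÷ 23.9726 mcg/mL = 36.792 mL/hr

36.8 mL/hr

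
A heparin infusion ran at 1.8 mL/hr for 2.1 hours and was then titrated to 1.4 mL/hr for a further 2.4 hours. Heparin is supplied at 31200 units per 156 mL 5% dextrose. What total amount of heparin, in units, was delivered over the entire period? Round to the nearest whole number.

Concentration = 31200 units ÷ 156 mL = 200 units/mL
Stage 1: 1.8 mL/hr × 2.1 hr = 3.78 mL → 3.78 mL × 200 units/mL = 756 units
Stage 2: 1.4 mL/hr × 2.4 hr = 3.36 mL → 3.36 mL × 200 units/mL = 672 units
Total = 756 + 672 = 1428 units

1428 units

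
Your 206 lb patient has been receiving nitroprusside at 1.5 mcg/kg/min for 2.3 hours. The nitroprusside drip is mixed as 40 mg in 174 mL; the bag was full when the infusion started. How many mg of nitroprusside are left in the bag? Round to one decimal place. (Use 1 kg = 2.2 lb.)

Weight = 206 lb ÷ 2.2 lb/kg = 93.63636 kg
Dose = 1.5 mcg/kg/min × 93.63636 kg = 140.4545 mcg/min
140.4545 mcg/min × 60 min/hr = 8427.273 mcg/hr
Concentration = 40 mg ÷ 174 mL = 0.2298851 mg/mL = 229.8851 mcg/mL
Rate = 8427.273 mcg/hr ÷ 229.8851 mcg/mL = 36.65864 mL/hr
Volume infused = 36.65864 mL/hr × 2.3 hr = 84.31486 mL
Volume remaining = 174 − 84.31486 = 89.68514 mL
Drug remaining = 89.68514 mL × 229.8851 mcg/mL = 20617.27 mcg = 20.61727 mg

20.6 mg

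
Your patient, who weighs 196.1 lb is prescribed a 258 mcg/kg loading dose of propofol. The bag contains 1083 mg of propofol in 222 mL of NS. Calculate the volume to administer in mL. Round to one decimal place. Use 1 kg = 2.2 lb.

4.7 mL

Weight = 196.1 lb ÷ 2.2 lb/kg = 89.13636 kg
Dose = 258 mcg/kg × 89.13636 kg = 22997.18 mcg
Concentration = 1083 mg ÷ 222 mL = 4.878378 mg/mL = 4878.378 mcg/mL
Volume = 22997.18 mcg ÷ 4878.378 mcg/mL = 4.714104 mL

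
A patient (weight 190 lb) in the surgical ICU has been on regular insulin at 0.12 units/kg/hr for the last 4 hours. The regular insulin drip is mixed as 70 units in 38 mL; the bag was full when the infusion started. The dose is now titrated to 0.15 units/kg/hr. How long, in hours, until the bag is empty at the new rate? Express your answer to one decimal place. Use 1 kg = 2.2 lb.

2.2 hours

Initial rate:
Weight = 190 lb ÷ 2.2 lb/kg = 86.36364 kg
Dose = 0.12 units/kg/hr × 86.36364 kg = 10.36364 units/hr
Concentration = 70 units ÷ 38 mL = 1.842105 units/mL
Rate = 10.36364 units/hr ÷ 1.842105 units/mL = 5.625974 mL/hr
Volume infused so far = 5.625974 mL/hr × 4 hr = 22.5039 mL
Volume remaining = 38 − 22.5039 = 15.4961 mL
New rate:
Dose = 0.15 units/kg/hr × 86.36364 kg = 12.95455 units/hr
Rate = 12.95455 units/hr ÷ 1.842105 units/mL = 7.032468 mL/hr
Time remaining = 15.4961 mL ÷ 7.032468 mL/hr = 2.203509 hr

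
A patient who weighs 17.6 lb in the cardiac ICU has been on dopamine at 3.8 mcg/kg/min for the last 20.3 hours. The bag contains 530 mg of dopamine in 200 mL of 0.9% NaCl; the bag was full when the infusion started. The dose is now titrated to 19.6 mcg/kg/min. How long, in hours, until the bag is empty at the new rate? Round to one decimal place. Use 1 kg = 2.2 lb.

52.4 hours

Initial rate:
Weight = 17.6 lb ÷ 2.2 lb/kg = 8 kg
Dose = 3.8 mcg/kg/min × 8 kg = 30.4 mcg/min
30.4 mcg/min × 60 min/hr = 1824 mcg/hr
Concentration = 530 mg ÷ 200 mL = 2.65 mg/mL = 2650 mcg/mL
Rate = 1824 mcg/hr ÷ 2650 mcg/mL = 0.6883019 mL/hr
Volume infused so far = 0.6883019 mL/hr × 20.3 hr = 13.97253 mL
Volume remaining = 200 − 13.97253 = 186.0275 mL
New rate:
Dose = 19.6 mcg/kg/min × 8 kg = 156.8 mcg/min
156.8 mcg/min × 60 min/hr = 9408 mcg/hr
Rate = 9408 mcg/hr ÷ 2650 mcg/mL = 3.550189 mL/hr
Time remaining = 186.0275 mL ÷ 3.550189 mL/hr = 52.39932 hr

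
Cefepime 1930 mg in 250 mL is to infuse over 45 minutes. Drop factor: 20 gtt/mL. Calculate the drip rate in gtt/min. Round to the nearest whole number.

111 gtt/min

250 mL ÷ (45 min) = 5.555556 mL/min
5.555556 mL/min × 20 gtt/mL = 111.1111 gtt/min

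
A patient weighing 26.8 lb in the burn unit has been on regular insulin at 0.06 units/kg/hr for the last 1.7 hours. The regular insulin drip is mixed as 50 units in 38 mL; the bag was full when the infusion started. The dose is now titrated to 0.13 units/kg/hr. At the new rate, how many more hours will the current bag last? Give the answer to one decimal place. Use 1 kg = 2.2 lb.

Initial rate:
Weight = 26.8 lb ÷ 2.2 lb/kg = 12.18182 kg
Dose = 0.06 units/kg/hr × 12.18182 kg = 0.7309091 units/hr
Concentration = 50 units ÷ 38 mL = 1.315789 units/mL
Rate = 0.7309091 units/hr ÷ 1.315789 units/mL = 0.5554909 mL/hr
Volume infused so far = 0.5554909 mL/hr × 1.7 hr = 0.9443345 mL
Volume remaining = 38 − 0.9443345 = 37.05567 mL
New rate:
Dose = 0.13 units/kg/hr × 12.18182 kg = 1.583636 units/hr
Rate = 1.583636 units/hr ÷ 1.315789 units/mL = 1.203564 mL/hr
Time remaining = 37.05567 mL ÷ 1.203564 mL/hr = 30.78829 hr

30.8 hours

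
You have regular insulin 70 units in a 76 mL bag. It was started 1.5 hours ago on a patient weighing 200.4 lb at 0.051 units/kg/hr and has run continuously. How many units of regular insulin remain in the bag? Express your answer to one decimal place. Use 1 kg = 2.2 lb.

63.0 units

Weight = 200.4 lb ÷ 2.2 lb/kg = 91.09091 kg
Dose = 0.051 units/kg/hr × 91.09091 kg = 4.645636 units/hr
Concentration = 70 units ÷ 76 mL = 0.9210526 units/mL
Rate = 4.645636 units/hr ÷ 0.9210526 units/mL = 5.043834 mL/hr
Volume infused = 5.043834 mL/hr × 1.5 hr = 7.565751 mL
Volume remaining = 76 − 7.565751 = 68.43425 mL
Drug remaining = 68.43425 mL × 0.9210526 units/mL = 63.03155 units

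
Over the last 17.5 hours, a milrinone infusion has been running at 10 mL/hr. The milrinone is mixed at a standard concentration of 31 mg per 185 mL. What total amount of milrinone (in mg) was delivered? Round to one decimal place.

Concentration = 31 mg ÷ 185 mL = 0.1675676 mg/mL = 167.5676 mcg/mL
Drug rate = 10 mL/hr × 167.5676 mcg/mL = 1675.676 mcg/hr
Total = 1675.676 mcg/hr × 17.5 hr = 29324.32 mcg = 29.32432 mg

29.3 mg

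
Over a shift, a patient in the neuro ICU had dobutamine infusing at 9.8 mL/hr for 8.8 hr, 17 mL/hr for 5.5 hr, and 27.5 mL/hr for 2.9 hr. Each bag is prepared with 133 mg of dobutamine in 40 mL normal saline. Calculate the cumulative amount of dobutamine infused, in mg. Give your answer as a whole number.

863 mg

Concentration = 133 mg ÷ 40 mL = 3.325 mg/mL
Stage 1: 9.8 mL/hr × 8.8 hr = 86.24 mL → 86.24 mL × 3.325 mg/mL = 286.748 mg
Stage 2: 17 mL/hr × 5.5 hr = 93.5 mL → 93.5 mL × 3.325 mg/mL = 310.8875 mg
Stage 3: 27.5 mL/hr × 2.9 hr = 79.75 mL → 79.75 mL × 3.325 mg/mL = 265.1687 mg
Total = 286.748 + 310.8875 + 265.1687 = 862.8043 mg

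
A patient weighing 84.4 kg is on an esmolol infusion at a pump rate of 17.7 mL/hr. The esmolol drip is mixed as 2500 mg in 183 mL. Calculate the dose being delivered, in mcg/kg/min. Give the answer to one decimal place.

47.7 mcg/kg/min

Concentration = 2500 mg ÷ 183 mL = 13.6612 mg/mL = 13661.2 mcg/mL
Drug rate = 17.7 mL/hr × 13661.2 mcg/mL = 241803.3 mcg/hr
241803.3 mcg/hr ÷ 60 min/hr = 4030.055 mcg/min
4030.055 mcg/min ÷ 84.4 kg = 47.74946 mcg/kg/min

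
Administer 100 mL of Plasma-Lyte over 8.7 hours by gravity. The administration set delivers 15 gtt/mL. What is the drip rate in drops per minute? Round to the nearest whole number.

100 mL ÷ (8.7 hr × 60 = 522 min) = 0.1915709 mL/min
0.1915709 mL/min × 15 gtt/mL = 2.873563 gtt/min

3 gtt/min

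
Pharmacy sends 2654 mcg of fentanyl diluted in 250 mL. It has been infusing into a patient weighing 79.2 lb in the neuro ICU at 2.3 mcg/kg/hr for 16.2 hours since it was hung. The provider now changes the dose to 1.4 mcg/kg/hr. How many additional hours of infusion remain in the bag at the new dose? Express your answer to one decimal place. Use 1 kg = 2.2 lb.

Initial rate:
Weight = 79.2 lb ÷ 2.2 lb/kg = 36 kg
Dose = 2.3 mcg/kg/hr × 36 kg = 82.8 mcg/hr
Concentration = 2654 mcg ÷ 250 mL = 10.616 mcg/mL
Rate = 82.8 mcg/hr ÷ 10.616 mcg/mL = 7.799548 mL/hr
Volume infused so far = 7.799548 mL/hr × 16.2 hr = 126.3527 mL
Volume remaining = 250 − 126.3527 = 123.6473 mL
New rate:
Dose = 1.4 mcg/kg/hr × 36 kg = 50.4 mcg/hr
Rate = 50.4 mcg/hr ÷ 10.616 mcg/mL = 4.747551 mL/hr
Time remaining = 123.6473 mL ÷ 4.747551 mL/hr = 26.04444 hr

26.0 hours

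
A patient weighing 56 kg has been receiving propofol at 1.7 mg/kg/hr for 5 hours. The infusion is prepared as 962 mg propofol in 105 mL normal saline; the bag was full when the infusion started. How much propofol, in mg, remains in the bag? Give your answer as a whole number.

486 mg

Dose = 1.7 mg/kg/hr × 56 kg = 95.2 mg/hr
Concentration = 962 mg ÷ 105 mL = 9.161905 mg/mL
Rate = 95.2 mg/hr ÷ 9.161905 mg/mL = 10.39085 mL/hr
Volume infused = 10.39085 mL/hr × 5 hr = 51.95426 mL
Volume remaining = 105 − 51.95426 = 53.04574 mL
Drug remaining = 53.04574 mL × 9.161905 mg/mL = 486 mg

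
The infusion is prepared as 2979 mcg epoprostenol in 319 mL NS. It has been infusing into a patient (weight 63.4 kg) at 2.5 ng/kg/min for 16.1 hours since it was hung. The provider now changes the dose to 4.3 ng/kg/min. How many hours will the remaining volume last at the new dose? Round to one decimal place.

172.8 hours

Initial rate:
Dose = 2.5 ng/kg/min × 63.4 kg = 158.5 ng/min
158.5 ng/min × 60 min/hr = 9510 ng/hr
Concentration = 2979 mcg ÷ 319 mL = 9.338558 mcg/mL = 9338.558 ng/mL
Rate = 9510 ng/hr ÷ 9338.558 ng/mL = 1.018359 mL/hr
Volume infused so far = 1.018359 mL/hr × 16.1 hr = 16.39557 mL
Volume remaining = 319 − 16.39557 = 302.6044 mL
New rate:
Dose = 4.3 ng/kg/min × 63.4 kg = 272.62 ng/min
272.62 ng/min × 60 min/hr = 16357.2 ng/hr
Rate = 16357.2 ng/hr ÷ 9338.558 ng/mL = 1.751577 mL/hr
Time remaining = 302.6044 mL ÷ 1.751577 mL/hr = 172.7612 hr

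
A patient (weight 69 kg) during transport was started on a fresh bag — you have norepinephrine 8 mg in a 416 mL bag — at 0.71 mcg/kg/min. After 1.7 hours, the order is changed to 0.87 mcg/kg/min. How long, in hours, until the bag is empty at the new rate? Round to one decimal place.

Initial rate:
Dose = 0.71 mcg/kg/min × 69 kg = 48.99 mcg/min
48.99 mcg/min × 60 min/hr = 2939.4 mcg/hr
Concentration = 8 mg ÷ 416 mL = 0.01923077 mg/mL = 19.23077 mcg/mL
Rate = 2939.4 mcg/hr ÷ 19.23077 mcg/mL = 152.8488 mL/hr
Volume infused so far = 152.8488 mL/hr × 1.7 hr = 259.843 mL
Volume remaining = 416 − 259.843 = 156.157 mL
New rate:
Dose = 0.87 mcg/kg/min × 69 kg = 60.03 mcg/min
60.03 mcg/min × 60 min/hr = 3601.8 mcg/hr
Rate = 3601.8 mcg/hr ÷ 19.23077 mcg/mL = 187.2936 mL/hr
Time remaining = 156.157 mL ÷ 187.2936 mL/hr = 0.8337553 hr

0.8 hours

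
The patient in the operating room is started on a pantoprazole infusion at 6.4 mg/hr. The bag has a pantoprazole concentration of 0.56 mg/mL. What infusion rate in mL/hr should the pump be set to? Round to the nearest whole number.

Rate = 6.4 mg/hr ÷ 0.56 mg/mL = 11.42857 mL/hr

11 mL/hr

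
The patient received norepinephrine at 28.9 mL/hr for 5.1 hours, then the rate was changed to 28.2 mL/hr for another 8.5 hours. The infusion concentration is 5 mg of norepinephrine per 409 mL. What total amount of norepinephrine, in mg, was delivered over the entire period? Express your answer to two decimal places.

4.73 mg

Concentration = 5 mg ÷ 409 mL = 0.01222494 mg/mL
Stage 1: 28.9 mL/hr × 5.1 hr = 147.39 mL → 147.39 mL × 0.01222494 mg/mL = 1.801834 mg
Stage 2: 28.2 mL/hr × 8.5 hr = 239.7 mL → 239.7 mL × 0.01222494 mg/mL = 2.930318 mg
Total = 1.801834 + 2.930318 = 4.732152 mg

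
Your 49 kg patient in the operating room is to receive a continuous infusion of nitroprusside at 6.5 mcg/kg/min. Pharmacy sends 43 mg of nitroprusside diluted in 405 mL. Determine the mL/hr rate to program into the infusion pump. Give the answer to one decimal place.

180.0 mL/hr

Dose = 6.5 mcg/kg/min × 49 kg = 318.5 mcg/min
318.5 mcg/min × 60 min/hr = 19110 mcg/hr
Concentration = 43 mg ÷ 405 mL = 0.1061728 mg/mL = 106.1728 mcg/mL
Rate = 19110 mcg/hr ÷ 106.1728 mcg/mL = 179.9895 mL/hr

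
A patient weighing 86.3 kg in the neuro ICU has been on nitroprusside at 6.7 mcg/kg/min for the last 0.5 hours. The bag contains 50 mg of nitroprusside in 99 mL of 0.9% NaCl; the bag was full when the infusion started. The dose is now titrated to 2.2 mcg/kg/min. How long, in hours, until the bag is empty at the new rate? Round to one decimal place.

Initial rate:
Dose = 6.7 mcg/kg/min × 86.3 kg = 578.21 mcg/min
578.21 mcg/min × 60 min/hr = 34692.6 mcg/hr
Concentration = 50 mg ÷ 99 mL = 0.5050505 mg/mL = 505.0505 mcg/mL
Rate = 34692.6 mcg/hr ÷ 505.0505 mcg/mL = 68.69135 mL/hr
Volume infused so far = 68.69135 mL/hr × 0.5 hr = 34.34567 mL
Volume remaining = 99 − 34.34567 = 64.65433 mL
New rate:
Dose = 2.2 mcg/kg/min × 86.3 kg = 189.86 mcg/min
189.86 mcg/min × 60 min/hr = 11391.6 mcg/hr
Rate = 11391.6 mcg/hr ÷ 505.0505 mcg/mL = 22.55537 mL/hr
Time remaining = 64.65433 mL ÷ 22.55537 mL/hr = 2.866472 hr

2.9 hours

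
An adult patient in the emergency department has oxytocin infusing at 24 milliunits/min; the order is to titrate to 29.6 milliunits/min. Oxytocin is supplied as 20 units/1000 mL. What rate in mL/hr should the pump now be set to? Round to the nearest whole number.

29.6 milliunits/min × 60 min/hr = 1776 milliunits/hr
Concentration = 20 units ÷ 1000 mL = 0.02 units/mL = 20 milliunits/mL
Rate = 1776 milliunits/hr ÷ 20 milliunits/mL = 88.8 mL/hr

89 mL/hr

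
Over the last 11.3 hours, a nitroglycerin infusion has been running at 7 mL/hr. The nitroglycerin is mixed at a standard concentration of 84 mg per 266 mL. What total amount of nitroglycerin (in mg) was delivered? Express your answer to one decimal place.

25.0 mg

Concentration = 84 mg ÷ 266 mL = 0.3157895 mg/mL = 315.7895 mcg/mL
Drug rate = 7 mL/hr × 315.7895 mcg/mL = 2210.526 mcg/hr
Total = 2210.526 mcg/hr × 11.3 hr = 24978.95 mcg = 24.97895 mg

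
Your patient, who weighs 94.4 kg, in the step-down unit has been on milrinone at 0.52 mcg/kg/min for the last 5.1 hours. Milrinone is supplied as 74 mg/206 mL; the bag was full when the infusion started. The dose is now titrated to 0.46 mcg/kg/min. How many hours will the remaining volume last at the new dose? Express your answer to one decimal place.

Initial rate:
Dose = 0.52 mcg/kg/min × 94.4 kg = 49.088 mcg/min
49.088 mcg/min × 60 min/hr = 2945.28 mcg/hr
Concentration = 74 mg ÷ 206 mL = 0.3592233 mg/mL = 359.2233 mcg/mL
Rate = 2945.28 mcg/hr ÷ 359.2233 mcg/mL = 8.199023 mL/hr
Volume infused so far = 8.199023 mL/hr × 5.1 hr = 41.81502 mL
Volume remaining = 206 − 41.81502 = 164.185 mL
New rate:
Dose = 0.46 mcg/kg/min × 94.4 kg = 43.424 mcg/min
43.424 mcg/min × 60 min/hr = 2605.44 mcg/hr
Rate = 2605.44 mcg/hr ÷ 359.2233 mcg/mL = 7.252982 mL/hr
Time remaining = 164.185 mL ÷ 7.252982 mL/hr = 22.6369 hr

22.6 hours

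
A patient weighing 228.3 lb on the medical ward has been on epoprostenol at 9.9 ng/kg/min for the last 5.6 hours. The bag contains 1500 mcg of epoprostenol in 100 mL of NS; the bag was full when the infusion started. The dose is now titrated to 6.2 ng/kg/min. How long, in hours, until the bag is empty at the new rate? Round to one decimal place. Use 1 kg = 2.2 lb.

Initial rate:
Weight = 228.3 lb ÷ 2.2 lb/kg = 103.7727 kg
Dose = 9.9 ng/kg/min × 103.7727 kg = 1027.35 ng/min
1027.35 ng/min × 60 min/hr = 61641 ng/hr
Concentration = 1500 mcg ÷ 100 mL = 15 mcg/mL = 15000 ng/mL
Rate = 61641 ng/hr ÷ 15000 ng/mL = 4.1094 mL/hr
Volume infused so far = 4.1094 mL/hr × 5.6 hr = 23.01264 mL
Volume remaining = 100 − 23.01264 = 76.98736 mL
New rate:
Dose = 6.2 ng/kg/min × 103.7727 kg = 643.3909 ng/min
643.3909 ng/min × 60 min/hr = 38603.45 ng/hr
Rate = 38603.45 ng/hr ÷ 15000 ng/mL = 2.573564 mL/hr
Time remaining = 76.98736 mL ÷ 2.573564 mL/hr = 29.91469 hr

29.9 hours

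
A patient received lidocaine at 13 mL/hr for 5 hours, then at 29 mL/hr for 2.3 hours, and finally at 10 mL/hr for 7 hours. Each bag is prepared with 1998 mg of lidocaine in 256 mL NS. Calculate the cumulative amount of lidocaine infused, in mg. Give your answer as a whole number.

1574 mg

Concentration = 1998 mg ÷ 256 mL = 7.804688 mg/mL
Stage 1: 13 mL/hr × 5 hr = 65 mL → 65 mL × 7.804688 mg/mL = 507.3047 mg
Stage 2: 29 mL/hr × 2.3 hr = 66.7 mL → 66.7 mL × 7.804688 mg/mL = 520.5727 mg
Stage 3: 10 mL/hr × 7 hr = 70 mL → 70 mL × 7.804688 mg/mL = 546.3281 mg
Total = 507.3047 + 520.5727 + 546.3281 = 1574.205 mg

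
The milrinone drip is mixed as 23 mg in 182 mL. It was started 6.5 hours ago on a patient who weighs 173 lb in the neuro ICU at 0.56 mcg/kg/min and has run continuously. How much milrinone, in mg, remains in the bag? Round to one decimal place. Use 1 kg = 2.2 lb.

5.8 mg

Weight = 173 lb ÷ 2.2 lb/kg = 78.63636 kg
Dose = 0.56 mcg/kg/min × 78.63636 kg = 44.03636 mcg/min
44.03636 mcg/min × 60 min/hr = 2642.182 mcg/hr
Concentration = 23 mg ÷ 182 mL = 0.1263736 mg/mL = 126.3736 mcg/mL
Rate = 2642.182 mcg/hr ÷ 126.3736 mcg/mL = 20.9077 mL/hr
Volume infused = 20.9077 mL/hr × 6.5 hr = 135.9 mL
Volume remaining = 182 − 135.9 = 46.09995 mL
Drug remaining = 46.09995 mL × 126.3736 mcg/mL = 5825.818 mcg = 5.825818 mg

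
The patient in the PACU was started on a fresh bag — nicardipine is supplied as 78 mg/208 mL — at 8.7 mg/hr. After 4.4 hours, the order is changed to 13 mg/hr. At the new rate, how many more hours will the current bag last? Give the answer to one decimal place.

Initial rate:
Concentration = 78 mg ÷ 208 mL = 0.375 mg/mL
Rate = 8.7 mg/hr ÷ 0.375 mg/mL = 23.2 mL/hr
Volume infused so far = 23.2 mL/hr × 4.4 hr = 102.08 mL
Volume remaining = 208 − 102.08 = 105.92 mL
New rate:
Rate = 13 mg/hr ÷ 0.375 mg/mL = 34.66667 mL/hr
Time remaining = 105.92 mL ÷ 34.66667 mL/hr = 3.055385 hr

3.1 hours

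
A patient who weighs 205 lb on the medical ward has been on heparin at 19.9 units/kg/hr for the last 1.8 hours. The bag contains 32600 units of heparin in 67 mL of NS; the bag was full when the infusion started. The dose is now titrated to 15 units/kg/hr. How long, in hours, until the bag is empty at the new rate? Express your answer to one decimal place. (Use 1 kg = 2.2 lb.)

20.9 hours

Initial rate:
Weight = 205 lb ÷ 2.2 lb/kg = 93.18182 kg
Dose = 19.9 units/kg/hr × 93.18182 kg = 1854.318 units/hr
Concentration = 32600 units ÷ 67 mL = 486.5672 units/mL
Rate = 1854.318 units/hr ÷ 486.5672 units/mL = 3.811022 mL/hr
Volume infused so far = 3.811022 mL/hr × 1.8 hr = 6.85984 mL
Volume remaining = 67 − 6.85984 = 60.14016 mL
New rate:
Dose = 15 units/kg/hr × 93.18182 kg = 1397.727 units/hr
Rate = 1397.727 units/hr ÷ 486.5672 units/mL = 2.87263 mL/hr
Time remaining = 60.14016 mL ÷ 2.87263 mL/hr = 20.93558 hr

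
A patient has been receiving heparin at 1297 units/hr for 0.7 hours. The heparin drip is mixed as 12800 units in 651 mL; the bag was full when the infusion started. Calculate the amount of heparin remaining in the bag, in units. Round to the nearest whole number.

11892 units

Concentration = 12800 units ÷ 651 mL = 19.66206 units/mL
Rate = 1297 units/hr ÷ 19.66206 units/mL = 65.96461 mL/hr
Volume infused = 65.96461 mL/hr × 0.7 hr = 46.17523 mL
Volume remaining = 651 − 46.17523 = 604.8248 mL
Drug remaining = 604.8248 mL × 19.66206 units/mL = 11892.1 units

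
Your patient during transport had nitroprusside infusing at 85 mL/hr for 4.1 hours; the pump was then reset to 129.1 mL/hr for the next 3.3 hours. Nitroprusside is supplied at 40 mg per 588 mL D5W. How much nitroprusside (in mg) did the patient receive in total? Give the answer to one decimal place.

Concentration = 40 mg ÷ 588 mL = 0.06802721 mg/mL
Stage 1: 85 mL/hr × 4.1 hr = 348.5 mL → 348.5 mL × 0.06802721 mg/mL = 23.70748 mg
Stage 2: 129.1 mL/hr × 3.3 hr = 426.03 mL → 426.03 mL × 0.06802721 mg/mL = 28.98163 mg
Total = 23.70748 + 28.98163 = 52.68912 mg

52.7 mg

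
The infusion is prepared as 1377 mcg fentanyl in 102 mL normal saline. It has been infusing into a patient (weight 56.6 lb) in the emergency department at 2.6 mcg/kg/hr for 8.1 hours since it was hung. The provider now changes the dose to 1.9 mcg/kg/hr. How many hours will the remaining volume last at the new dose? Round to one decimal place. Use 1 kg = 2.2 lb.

17.1 hours

Initial rate:
Weight = 56.6 lb ÷ 2.2 lb/kg = 25.72727 kg
Dose = 2.6 mcg/kg/hr × 25.72727 kg = 66.89091 mcg/hr
Concentration = 1377 mcg ÷ 102 mL = 13.5 mcg/mL
Rate = 66.89091 mcg/hr ÷ 13.5 mcg/mL = 4.954882 mL/hr
Volume infused so far = 4.954882 mL/hr × 8.1 hr = 40.13455 mL
Volume remaining = 102 − 40.13455 = 61.86545 mL
New rate:
Dose = 1.9 mcg/kg/hr × 25.72727 kg = 48.88182 mcg/hr
Rate = 48.88182 mcg/hr ÷ 13.5 mcg/mL = 3.620875 mL/hr
Time remaining = 61.86545 mL ÷ 3.620875 mL/hr = 17.08577 hr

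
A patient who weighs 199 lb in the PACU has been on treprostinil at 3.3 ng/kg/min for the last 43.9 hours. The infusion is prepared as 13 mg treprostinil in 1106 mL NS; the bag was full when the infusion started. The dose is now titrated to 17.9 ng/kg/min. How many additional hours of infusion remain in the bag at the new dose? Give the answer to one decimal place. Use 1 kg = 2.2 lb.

Initial rate:
Weight = 199 lb ÷ 2.2 lb/kg = 90.45455 kg
Dose = 3.3 ng/kg/min × 90.45455 kg = 298.5 ng/min
298.5 ng/min × 60 min/hr = 17910 ng/hr
Concentration = 13 mg ÷ 1106 mL = 0.01175407 mg/mL = 11754.07 ng/mL
Rate = 17910 ng/hr ÷ 11754.07 ng/mL = 1.523728 mL/hr
Volume infused so far = 1.523728 mL/hr × 43.9 hr = 66.89165 mL
Volume remaining = 1106 − 66.89165 = 1039.108 mL
New rate:
Dose = 17.9 ng/kg/min × 90.45455 kg = 1619.136 ng/min
1619.136 ng/min × 60 min/hr = 97148.18 ng/hr
Rate = 97148.18 ng/hr ÷ 11754.07 ng/mL = 8.265068 mL/hr
Time remaining = 1039.108 mL ÷ 8.265068 mL/hr = 125.7229 hr

125.7 hours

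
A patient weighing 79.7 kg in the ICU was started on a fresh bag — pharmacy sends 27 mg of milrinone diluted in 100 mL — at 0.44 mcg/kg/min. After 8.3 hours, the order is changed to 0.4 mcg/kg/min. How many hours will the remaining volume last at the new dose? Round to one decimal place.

5.0 hours

Initial rate:
Dose = 0.44 mcg/kg/min × 79.7 kg = 35.068 mcg/min
35.068 mcg/min × 60 min/hr = 2104.08 mcg/hr
Concentration = 27 mg ÷ 100 mL = 0.27 mg/mL = 270 mcg/mL
Rate = 2104.08 mcg/hr ÷ 270 mcg/mL = 7.792889 mL/hr
Volume infused so far = 7.792889 mL/hr × 8.3 hr = 64.68098 mL
Volume remaining = 100 − 64.68098 = 35.31902 mL
New rate:
Dose = 0.4 mcg/kg/min × 79.7 kg = 31.88 mcg/min
31.88 mcg/min × 60 min/hr = 1912.8 mcg/hr
Rate = 1912.8 mcg/hr ÷ 270 mcg/mL = 7.084444 mL/hr
Time remaining = 35.31902 mL ÷ 7.084444 mL/hr = 4.985433 hr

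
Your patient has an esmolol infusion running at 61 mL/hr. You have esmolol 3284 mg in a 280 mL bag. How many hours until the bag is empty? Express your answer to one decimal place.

Duration = 280 mL ÷ 61 mL/hr = 4.590164 hr

4.6 hours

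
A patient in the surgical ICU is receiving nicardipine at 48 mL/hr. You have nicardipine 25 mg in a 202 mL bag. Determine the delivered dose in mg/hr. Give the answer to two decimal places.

5.94 mg/hr

Concentration = 25 mg ÷ 202 mL = 0.1237624 mg/mL
Drug rate = 48 mL/hr × 0.1237624 mg/mL = 5.940594 mg/hr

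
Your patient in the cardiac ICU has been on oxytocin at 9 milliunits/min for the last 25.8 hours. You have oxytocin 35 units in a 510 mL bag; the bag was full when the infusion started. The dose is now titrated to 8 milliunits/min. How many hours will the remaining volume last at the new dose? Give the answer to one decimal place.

43.9 hours

Initial rate:
9 milliunits/min × 60 min/hr = 540 milliunits/hr
Concentration = 35 units ÷ 510 mL = 0.06862745 units/mL = 68.62745 milliunits/mL
Rate = 540 milliunits/hr ÷ 68.62745 milliunits/mL = 7.868571 mL/hr
Volume infused so far = 7.868571 mL/hr × 25.8 hr = 203.0091 mL
Volume remaining = 510 − 203.0091 = 306.9909 mL
New rate:
8 milliunits/min × 60 min/hr = 480 milliunits/hr
Rate = 480 milliunits/hr ÷ 68.62745 milliunits/mL = 6.994286 mL/hr
Time remaining = 306.9909 mL ÷ 6.994286 mL/hr = 43.89167 hr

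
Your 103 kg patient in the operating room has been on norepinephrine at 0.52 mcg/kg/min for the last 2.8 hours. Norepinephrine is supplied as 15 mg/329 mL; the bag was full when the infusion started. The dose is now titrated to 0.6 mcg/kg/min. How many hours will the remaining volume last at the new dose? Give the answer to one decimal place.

1.6 hours

Initial rate:
Dose = 0.52 mcg/kg/min × 103 kg = 53.56 mcg/min
53.56 mcg/min × 60 min/hr = 3213.6 mcg/hr
Concentration = 15 mg ÷ 329 mL = 0.04559271 mg/mL = 45.59271 mcg/mL
Rate = 3213.6 mcg/hr ÷ 45.59271 mcg/mL = 70.48496 mL/hr
Volume infused so far = 70.48496 mL/hr × 2.8 hr = 197.3579 mL
Volume remaining = 329 − 197.3579 = 131.6421 mL
New rate:
Dose = 0.6 mcg/kg/min × 103 kg = 61.8 mcg/min
61.8 mcg/min × 60 min/hr = 3708 mcg/hr
Rate = 3708 mcg/hr ÷ 45.59271 mcg/mL = 81.3288 mL/hr
Time remaining = 131.6421 mL ÷ 81.3288 mL/hr = 1.618641 hr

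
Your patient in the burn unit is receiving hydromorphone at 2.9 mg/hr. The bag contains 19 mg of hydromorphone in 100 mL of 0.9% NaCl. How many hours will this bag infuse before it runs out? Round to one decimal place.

6.6 hours

Concentration = 19 mg ÷ 100 mL = 0.19 mg/mL
Rate = 2.9 mg/hr ÷ 0.19 mg/mL = 15.26316 mL/hr
Duration = 100 mL ÷ 15.26316 mL/hr = 6.551724 hr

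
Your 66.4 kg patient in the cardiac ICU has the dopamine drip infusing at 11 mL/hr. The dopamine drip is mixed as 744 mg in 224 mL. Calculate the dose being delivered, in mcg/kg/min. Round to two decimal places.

Concentration = 744 mg ÷ 224 mL = 3.321429 mg/mL = 3321.429 mcg/mL
Drug rate = 11 mL/hr × 3321.429 mcg/mL = 36535.71 mcg/hr
36535.71 mcg/hr ÷ 60 min/hr = 608.9286 mcg/min
608.9286 mcg/min ÷ 66.4 kg = 9.170611 mcg/kg/min

9.17 mcg/kg/min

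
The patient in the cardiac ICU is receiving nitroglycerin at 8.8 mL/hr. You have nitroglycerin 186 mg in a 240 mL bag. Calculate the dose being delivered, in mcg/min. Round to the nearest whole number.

114 mcg/min

Concentration = 186 mg ÷ 240 mL = 0.775 mg/mL = 775 mcg/mL
Drug rate = 8.8 mL/hr × 775 mcg/mL = 6820 mcg/hr
6820 mcg/hr ÷ 60 min/hr = 113.6667 mcg/min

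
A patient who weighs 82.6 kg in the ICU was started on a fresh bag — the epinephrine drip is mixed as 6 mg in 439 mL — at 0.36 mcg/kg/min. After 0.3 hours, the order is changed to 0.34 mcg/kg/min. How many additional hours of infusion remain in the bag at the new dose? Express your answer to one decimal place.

Initial rate:
Dose = 0.36 mcg/kg/min × 82.6 kg = 29.736 mcg/min
29.736 mcg/min × 60 min/hr = 1784.16 mcg/hr
Concentration = 6 mg ÷ 439 mL = 0.01366743 mg/mL = 13.66743 mcg/mL
Rate = 1784.16 mcg/hr ÷ 13.66743 mcg/mL = 130.541 mL/hr
Volume infused so far = 130.541 mL/hr × 0.3 hr = 39.16231 mL
Volume remaining = 439 − 39.16231 = 399.8377 mL
New rate:
Dose = 0.34 mcg/kg/min × 82.6 kg = 28.084 mcg/min
28.084 mcg/min × 60 min/hr = 1685.04 mcg/hr
Rate = 1685.04 mcg/hr ÷ 13.66743 mcg/mL = 123.2888 mL/hr
Time remaining = 399.8377 mL ÷ 123.2888 mL/hr = 3.243099 hr

3.2 hours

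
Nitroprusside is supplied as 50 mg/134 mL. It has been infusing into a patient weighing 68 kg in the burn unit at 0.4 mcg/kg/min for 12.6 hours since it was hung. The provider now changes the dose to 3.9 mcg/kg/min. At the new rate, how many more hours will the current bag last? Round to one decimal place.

Initial rate:
Dose = 0.4 mcg/kg/min × 68 kg = 27.2 mcg/min
27.2 mcg/min × 60 min/hr = 1632 mcg/hr
Concentration = 50 mg ÷ 134 mL = 0.3731343 mg/mL = 373.1343 mcg/mL
Rate = 1632 mcg/hr ÷ 373.1343 mcg/mL = 4.37376 mL/hr
Volume infused so far = 4.37376 mL/hr × 12.6 hr = 55.10938 mL
Volume remaining = 134 − 55.10938 = 78.89062 mL
New rate:
Dose = 3.9 mcg/kg/min × 68 kg = 265.2 mcg/min
265.2 mcg/min × 60 min/hr = 15912 mcg/hr
Rate = 15912 mcg/hr ÷ 373.1343 mcg/mL = 42.64416 mL/hr
Time remaining = 78.89062 mL ÷ 42.64416 mL/hr = 1.849975 hr

1.8 hours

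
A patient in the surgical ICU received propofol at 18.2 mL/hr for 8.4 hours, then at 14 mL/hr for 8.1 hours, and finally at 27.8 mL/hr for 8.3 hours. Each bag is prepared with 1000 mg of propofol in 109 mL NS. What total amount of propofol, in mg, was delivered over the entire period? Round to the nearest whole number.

Concentration = 1000 mg ÷ 109 mL = 9.174312 mg/mL
Stage 1: 18.2 mL/hr × 8.4 hr = 152.88 mL → 152.88 mL × 9.174312 mg/mL = 1402.569 mg
Stage 2: 14 mL/hr × 8.1 hr = 113.4 mL → 113.4 mL × 9.174312 mg/mL = 1040.367 mg
Stage 3: 27.8 mL/hr × 8.3 hr = 230.74 mL → 230.74 mL × 9.174312 mg/mL = 2116.881 mg
Total = 1402.569 + 1040.367 + 2116.881 = 4559.817 mg

4560 mg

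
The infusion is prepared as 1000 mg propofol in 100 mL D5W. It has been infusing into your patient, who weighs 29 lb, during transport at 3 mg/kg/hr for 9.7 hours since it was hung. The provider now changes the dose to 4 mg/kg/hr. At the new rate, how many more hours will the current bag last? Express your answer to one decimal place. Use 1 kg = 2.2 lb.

11.7 hours

Initial rate:
Weight = 29 lb ÷ 2.2 lb/kg = 13.18182 kg
Dose = 3 mg/kg/hr × 13.18182 kg = 39.54545 mg/hr
Concentration = 1000 mg ÷ 100 mL = 10 mg/mL
Rate = 39.54545 mg/hr ÷ 10 mg/mL = 3.954545 mL/hr
Volume infused so far = 3.954545 mL/hr × 9.7 hr = 38.35909 mL
Volume remaining = 100 − 38.35909 = 61.64091 mL
New rate:
Dose = 4 mg/kg/hr × 13.18182 kg = 52.72727 mg/hr
Rate = 52.72727 mg/hr ÷ 10 mg/mL = 5.272727 mL/hr
Time remaining = 61.64091 mL ÷ 5.272727 mL/hr = 11.69052 hr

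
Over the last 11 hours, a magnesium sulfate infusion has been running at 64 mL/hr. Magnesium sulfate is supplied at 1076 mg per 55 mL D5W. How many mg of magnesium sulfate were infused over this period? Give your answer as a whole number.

Concentration = 1076 mg ÷ 55 mL = 19.56364 mg/mL
Drug rate = 64 mL/hr × 19.56364 mg/mL = 1252.073 mg/hr
Total = 1252.073 mg/hr × 11 hr = 13772.8 mg

13773 mg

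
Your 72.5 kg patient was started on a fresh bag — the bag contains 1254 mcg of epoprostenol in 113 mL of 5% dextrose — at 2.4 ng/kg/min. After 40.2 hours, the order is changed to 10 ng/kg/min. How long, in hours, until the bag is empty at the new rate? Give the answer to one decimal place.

Initial rate:
Dose = 2.4 ng/kg/min × 72.5 kg = 174 ng/min
174 ng/min × 60 min/hr = 10440 ng/hr
Concentration = 1254 mcg ÷ 113 mL = 11.09735 mcg/mL = 11097.35 ng/mL
Rate = 10440 ng/hr ÷ 11097.35 ng/mL = 0.9407656 mL/hr
Volume infused so far = 0.9407656 mL/hr × 40.2 hr = 37.81878 mL
Volume remaining = 113 − 37.81878 = 75.18122 mL
New rate:
Dose = 10 ng/kg/min × 72.5 kg = 725 ng/min
725 ng/min × 60 min/hr = 43500 ng/hr
Rate = 43500 ng/hr ÷ 11097.35 ng/mL = 3.919856 mL/hr
Time remaining = 75.18122 mL ÷ 3.919856 mL/hr = 19.17959 hr

19.2 hours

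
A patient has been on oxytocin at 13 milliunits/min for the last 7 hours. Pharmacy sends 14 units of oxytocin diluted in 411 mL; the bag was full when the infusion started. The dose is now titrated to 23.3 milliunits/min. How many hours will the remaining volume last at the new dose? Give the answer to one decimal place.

6.1 hours

Initial rate:
13 milliunits/min × 60 min/hr = 780 milliunits/hr
Concentration = 14 units ÷ 411 mL = 0.03406326 units/mL = 34.06326 milliunits/mL
Rate = 780 milliunits/hr ÷ 34.06326 milliunits/mL = 22.89857 mL/hr
Volume infused so far = 22.89857 mL/hr × 7 hr = 160.29 mL
Volume remaining = 411 − 160.29 = 250.71 mL
New rate:
23.3 milliunits/min × 60 min/hr = 1398 milliunits/hr
Rate = 1398 milliunits/hr ÷ 34.06326 milliunits/mL = 41.04129 mL/hr
Time remaining = 250.71 mL ÷ 41.04129 mL/hr = 6.108727 hr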